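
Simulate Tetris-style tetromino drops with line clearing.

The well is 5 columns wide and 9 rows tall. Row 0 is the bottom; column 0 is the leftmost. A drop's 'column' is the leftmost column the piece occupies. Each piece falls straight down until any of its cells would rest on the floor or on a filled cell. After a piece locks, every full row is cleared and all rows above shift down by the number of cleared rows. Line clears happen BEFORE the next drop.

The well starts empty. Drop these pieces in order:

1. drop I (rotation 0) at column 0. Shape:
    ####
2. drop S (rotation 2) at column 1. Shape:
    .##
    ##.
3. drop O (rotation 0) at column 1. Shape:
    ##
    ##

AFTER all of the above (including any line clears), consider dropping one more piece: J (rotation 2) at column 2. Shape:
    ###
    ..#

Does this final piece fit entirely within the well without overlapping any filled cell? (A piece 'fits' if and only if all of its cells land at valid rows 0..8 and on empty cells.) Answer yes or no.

Drop 1: I rot0 at col 0 lands with bottom-row=0; cleared 0 line(s) (total 0); column heights now [1 1 1 1 0], max=1
Drop 2: S rot2 at col 1 lands with bottom-row=1; cleared 0 line(s) (total 0); column heights now [1 2 3 3 0], max=3
Drop 3: O rot0 at col 1 lands with bottom-row=3; cleared 0 line(s) (total 0); column heights now [1 5 5 3 0], max=5
Test piece J rot2 at col 2 (width 3): heights before test = [1 5 5 3 0]; fits = True

Answer: yes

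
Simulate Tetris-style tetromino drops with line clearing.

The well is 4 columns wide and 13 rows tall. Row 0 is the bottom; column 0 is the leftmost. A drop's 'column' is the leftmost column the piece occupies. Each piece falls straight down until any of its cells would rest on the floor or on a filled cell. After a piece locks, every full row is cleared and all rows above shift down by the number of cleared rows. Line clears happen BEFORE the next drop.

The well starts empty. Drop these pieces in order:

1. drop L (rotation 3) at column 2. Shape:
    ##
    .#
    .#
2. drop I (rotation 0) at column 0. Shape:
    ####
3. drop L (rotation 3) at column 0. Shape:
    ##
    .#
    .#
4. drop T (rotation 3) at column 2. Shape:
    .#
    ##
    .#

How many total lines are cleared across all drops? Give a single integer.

Answer: 2

Derivation:
Drop 1: L rot3 at col 2 lands with bottom-row=0; cleared 0 line(s) (total 0); column heights now [0 0 3 3], max=3
Drop 2: I rot0 at col 0 lands with bottom-row=3; cleared 1 line(s) (total 1); column heights now [0 0 3 3], max=3
Drop 3: L rot3 at col 0 lands with bottom-row=0; cleared 1 line(s) (total 2); column heights now [0 2 0 2], max=2
Drop 4: T rot3 at col 2 lands with bottom-row=2; cleared 0 line(s) (total 2); column heights now [0 2 4 5], max=5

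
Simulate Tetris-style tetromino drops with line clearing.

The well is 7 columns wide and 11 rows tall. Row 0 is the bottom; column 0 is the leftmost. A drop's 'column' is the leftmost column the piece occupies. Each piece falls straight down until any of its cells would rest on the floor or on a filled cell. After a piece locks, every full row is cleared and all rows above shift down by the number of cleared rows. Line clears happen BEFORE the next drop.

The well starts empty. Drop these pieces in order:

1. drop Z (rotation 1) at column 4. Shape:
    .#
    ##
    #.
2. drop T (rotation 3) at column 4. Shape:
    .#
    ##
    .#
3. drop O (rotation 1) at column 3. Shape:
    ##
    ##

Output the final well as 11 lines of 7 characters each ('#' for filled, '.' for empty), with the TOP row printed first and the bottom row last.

Drop 1: Z rot1 at col 4 lands with bottom-row=0; cleared 0 line(s) (total 0); column heights now [0 0 0 0 2 3 0], max=3
Drop 2: T rot3 at col 4 lands with bottom-row=3; cleared 0 line(s) (total 0); column heights now [0 0 0 0 5 6 0], max=6
Drop 3: O rot1 at col 3 lands with bottom-row=5; cleared 0 line(s) (total 0); column heights now [0 0 0 7 7 6 0], max=7

Answer: .......
.......
.......
.......
...##..
...###.
....##.
.....#.
.....#.
....##.
....#..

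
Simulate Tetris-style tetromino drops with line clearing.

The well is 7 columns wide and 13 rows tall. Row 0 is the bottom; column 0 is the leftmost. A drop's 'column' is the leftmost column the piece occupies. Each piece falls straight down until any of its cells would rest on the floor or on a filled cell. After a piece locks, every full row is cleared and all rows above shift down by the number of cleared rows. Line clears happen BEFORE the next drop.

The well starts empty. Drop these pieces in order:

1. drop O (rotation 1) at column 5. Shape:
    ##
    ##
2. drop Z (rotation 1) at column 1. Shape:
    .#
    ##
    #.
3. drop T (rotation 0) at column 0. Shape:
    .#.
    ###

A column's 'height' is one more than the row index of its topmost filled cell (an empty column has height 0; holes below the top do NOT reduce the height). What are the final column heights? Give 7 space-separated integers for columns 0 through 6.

Answer: 4 5 4 0 0 2 2

Derivation:
Drop 1: O rot1 at col 5 lands with bottom-row=0; cleared 0 line(s) (total 0); column heights now [0 0 0 0 0 2 2], max=2
Drop 2: Z rot1 at col 1 lands with bottom-row=0; cleared 0 line(s) (total 0); column heights now [0 2 3 0 0 2 2], max=3
Drop 3: T rot0 at col 0 lands with bottom-row=3; cleared 0 line(s) (total 0); column heights now [4 5 4 0 0 2 2], max=5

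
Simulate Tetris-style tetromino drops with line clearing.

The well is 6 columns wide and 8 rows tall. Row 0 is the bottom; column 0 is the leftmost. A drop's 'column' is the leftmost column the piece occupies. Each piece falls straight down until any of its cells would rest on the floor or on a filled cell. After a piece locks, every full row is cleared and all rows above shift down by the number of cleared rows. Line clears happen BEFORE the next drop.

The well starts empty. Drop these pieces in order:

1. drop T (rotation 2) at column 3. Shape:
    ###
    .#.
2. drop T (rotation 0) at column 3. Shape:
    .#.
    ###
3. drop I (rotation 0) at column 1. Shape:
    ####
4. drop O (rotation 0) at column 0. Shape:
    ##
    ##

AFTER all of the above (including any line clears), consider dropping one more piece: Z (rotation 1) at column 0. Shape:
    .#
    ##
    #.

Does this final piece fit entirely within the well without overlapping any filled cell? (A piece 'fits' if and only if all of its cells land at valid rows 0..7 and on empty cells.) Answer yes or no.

Drop 1: T rot2 at col 3 lands with bottom-row=0; cleared 0 line(s) (total 0); column heights now [0 0 0 2 2 2], max=2
Drop 2: T rot0 at col 3 lands with bottom-row=2; cleared 0 line(s) (total 0); column heights now [0 0 0 3 4 3], max=4
Drop 3: I rot0 at col 1 lands with bottom-row=4; cleared 0 line(s) (total 0); column heights now [0 5 5 5 5 3], max=5
Drop 4: O rot0 at col 0 lands with bottom-row=5; cleared 0 line(s) (total 0); column heights now [7 7 5 5 5 3], max=7
Test piece Z rot1 at col 0 (width 2): heights before test = [7 7 5 5 5 3]; fits = False

Answer: no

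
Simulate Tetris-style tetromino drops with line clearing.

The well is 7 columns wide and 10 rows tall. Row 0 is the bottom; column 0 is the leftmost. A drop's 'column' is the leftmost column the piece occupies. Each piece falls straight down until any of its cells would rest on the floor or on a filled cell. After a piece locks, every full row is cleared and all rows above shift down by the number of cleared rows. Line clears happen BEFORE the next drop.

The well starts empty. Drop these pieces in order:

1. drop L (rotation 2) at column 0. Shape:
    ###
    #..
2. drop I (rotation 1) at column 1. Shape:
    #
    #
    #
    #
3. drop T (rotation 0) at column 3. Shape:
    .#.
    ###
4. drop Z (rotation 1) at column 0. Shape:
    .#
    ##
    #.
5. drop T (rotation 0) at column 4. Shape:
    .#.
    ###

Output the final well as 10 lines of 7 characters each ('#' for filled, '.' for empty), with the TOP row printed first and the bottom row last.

Drop 1: L rot2 at col 0 lands with bottom-row=0; cleared 0 line(s) (total 0); column heights now [2 2 2 0 0 0 0], max=2
Drop 2: I rot1 at col 1 lands with bottom-row=2; cleared 0 line(s) (total 0); column heights now [2 6 2 0 0 0 0], max=6
Drop 3: T rot0 at col 3 lands with bottom-row=0; cleared 0 line(s) (total 0); column heights now [2 6 2 1 2 1 0], max=6
Drop 4: Z rot1 at col 0 lands with bottom-row=5; cleared 0 line(s) (total 0); column heights now [7 8 2 1 2 1 0], max=8
Drop 5: T rot0 at col 4 lands with bottom-row=2; cleared 0 line(s) (total 0); column heights now [7 8 2 1 3 4 3], max=8

Answer: .......
.......
.#.....
##.....
##.....
.#.....
.#...#.
.#..###
###.#..
#..###.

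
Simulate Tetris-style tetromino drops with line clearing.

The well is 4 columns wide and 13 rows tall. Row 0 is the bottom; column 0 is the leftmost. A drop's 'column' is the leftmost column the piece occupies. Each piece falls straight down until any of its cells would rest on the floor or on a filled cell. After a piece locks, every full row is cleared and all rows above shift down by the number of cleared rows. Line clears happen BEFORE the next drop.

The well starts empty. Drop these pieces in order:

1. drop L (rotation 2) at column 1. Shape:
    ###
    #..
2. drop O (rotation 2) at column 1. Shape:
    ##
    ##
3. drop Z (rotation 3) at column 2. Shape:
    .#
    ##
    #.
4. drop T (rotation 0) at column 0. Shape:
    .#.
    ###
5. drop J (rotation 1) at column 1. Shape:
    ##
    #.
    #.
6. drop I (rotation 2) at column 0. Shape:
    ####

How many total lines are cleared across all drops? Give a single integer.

Drop 1: L rot2 at col 1 lands with bottom-row=0; cleared 0 line(s) (total 0); column heights now [0 2 2 2], max=2
Drop 2: O rot2 at col 1 lands with bottom-row=2; cleared 0 line(s) (total 0); column heights now [0 4 4 2], max=4
Drop 3: Z rot3 at col 2 lands with bottom-row=4; cleared 0 line(s) (total 0); column heights now [0 4 6 7], max=7
Drop 4: T rot0 at col 0 lands with bottom-row=6; cleared 1 line(s) (total 1); column heights now [0 7 6 6], max=7
Drop 5: J rot1 at col 1 lands with bottom-row=7; cleared 0 line(s) (total 1); column heights now [0 10 10 6], max=10
Drop 6: I rot2 at col 0 lands with bottom-row=10; cleared 1 line(s) (total 2); column heights now [0 10 10 6], max=10

Answer: 2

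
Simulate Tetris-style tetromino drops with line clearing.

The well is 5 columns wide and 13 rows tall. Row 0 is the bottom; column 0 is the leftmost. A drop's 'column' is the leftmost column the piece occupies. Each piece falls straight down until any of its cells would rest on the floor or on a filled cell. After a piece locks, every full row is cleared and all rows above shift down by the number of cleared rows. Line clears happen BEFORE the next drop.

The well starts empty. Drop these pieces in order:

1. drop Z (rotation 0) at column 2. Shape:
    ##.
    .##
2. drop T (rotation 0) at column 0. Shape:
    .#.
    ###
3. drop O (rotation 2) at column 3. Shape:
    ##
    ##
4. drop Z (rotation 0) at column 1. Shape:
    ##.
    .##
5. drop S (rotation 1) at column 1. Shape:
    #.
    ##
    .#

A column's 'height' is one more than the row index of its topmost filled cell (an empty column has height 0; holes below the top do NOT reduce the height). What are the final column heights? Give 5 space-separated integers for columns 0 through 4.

Answer: 0 8 7 4 3

Derivation:
Drop 1: Z rot0 at col 2 lands with bottom-row=0; cleared 0 line(s) (total 0); column heights now [0 0 2 2 1], max=2
Drop 2: T rot0 at col 0 lands with bottom-row=2; cleared 0 line(s) (total 0); column heights now [3 4 3 2 1], max=4
Drop 3: O rot2 at col 3 lands with bottom-row=2; cleared 1 line(s) (total 1); column heights now [0 3 2 3 3], max=3
Drop 4: Z rot0 at col 1 lands with bottom-row=3; cleared 0 line(s) (total 1); column heights now [0 5 5 4 3], max=5
Drop 5: S rot1 at col 1 lands with bottom-row=5; cleared 0 line(s) (total 1); column heights now [0 8 7 4 3], max=8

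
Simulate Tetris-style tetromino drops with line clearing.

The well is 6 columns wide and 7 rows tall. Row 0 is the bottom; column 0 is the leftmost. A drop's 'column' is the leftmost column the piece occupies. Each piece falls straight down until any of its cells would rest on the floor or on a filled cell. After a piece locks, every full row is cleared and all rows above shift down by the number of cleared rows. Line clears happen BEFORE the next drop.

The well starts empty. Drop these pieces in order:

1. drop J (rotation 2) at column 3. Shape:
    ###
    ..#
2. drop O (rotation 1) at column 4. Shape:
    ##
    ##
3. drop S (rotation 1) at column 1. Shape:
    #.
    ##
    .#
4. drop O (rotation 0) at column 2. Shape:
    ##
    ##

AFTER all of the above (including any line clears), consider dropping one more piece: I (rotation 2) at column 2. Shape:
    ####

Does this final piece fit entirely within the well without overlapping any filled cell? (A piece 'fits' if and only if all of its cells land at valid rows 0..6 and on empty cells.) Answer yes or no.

Drop 1: J rot2 at col 3 lands with bottom-row=0; cleared 0 line(s) (total 0); column heights now [0 0 0 2 2 2], max=2
Drop 2: O rot1 at col 4 lands with bottom-row=2; cleared 0 line(s) (total 0); column heights now [0 0 0 2 4 4], max=4
Drop 3: S rot1 at col 1 lands with bottom-row=0; cleared 0 line(s) (total 0); column heights now [0 3 2 2 4 4], max=4
Drop 4: O rot0 at col 2 lands with bottom-row=2; cleared 0 line(s) (total 0); column heights now [0 3 4 4 4 4], max=4
Test piece I rot2 at col 2 (width 4): heights before test = [0 3 4 4 4 4]; fits = True

Answer: yes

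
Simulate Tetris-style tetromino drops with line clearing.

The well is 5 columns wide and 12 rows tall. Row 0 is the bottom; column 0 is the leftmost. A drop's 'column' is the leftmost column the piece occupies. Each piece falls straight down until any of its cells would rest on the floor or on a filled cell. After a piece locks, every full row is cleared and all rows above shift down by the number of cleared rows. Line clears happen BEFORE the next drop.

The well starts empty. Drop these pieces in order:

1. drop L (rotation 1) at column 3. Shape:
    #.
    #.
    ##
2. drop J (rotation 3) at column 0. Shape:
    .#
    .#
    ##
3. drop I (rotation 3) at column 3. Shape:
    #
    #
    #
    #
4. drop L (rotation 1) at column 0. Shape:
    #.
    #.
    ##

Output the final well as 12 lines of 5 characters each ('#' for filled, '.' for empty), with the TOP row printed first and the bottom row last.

Drop 1: L rot1 at col 3 lands with bottom-row=0; cleared 0 line(s) (total 0); column heights now [0 0 0 3 1], max=3
Drop 2: J rot3 at col 0 lands with bottom-row=0; cleared 0 line(s) (total 0); column heights now [1 3 0 3 1], max=3
Drop 3: I rot3 at col 3 lands with bottom-row=3; cleared 0 line(s) (total 0); column heights now [1 3 0 7 1], max=7
Drop 4: L rot1 at col 0 lands with bottom-row=3; cleared 0 line(s) (total 0); column heights now [6 4 0 7 1], max=7

Answer: .....
.....
.....
.....
.....
...#.
#..#.
#..#.
##.#.
.#.#.
.#.#.
##.##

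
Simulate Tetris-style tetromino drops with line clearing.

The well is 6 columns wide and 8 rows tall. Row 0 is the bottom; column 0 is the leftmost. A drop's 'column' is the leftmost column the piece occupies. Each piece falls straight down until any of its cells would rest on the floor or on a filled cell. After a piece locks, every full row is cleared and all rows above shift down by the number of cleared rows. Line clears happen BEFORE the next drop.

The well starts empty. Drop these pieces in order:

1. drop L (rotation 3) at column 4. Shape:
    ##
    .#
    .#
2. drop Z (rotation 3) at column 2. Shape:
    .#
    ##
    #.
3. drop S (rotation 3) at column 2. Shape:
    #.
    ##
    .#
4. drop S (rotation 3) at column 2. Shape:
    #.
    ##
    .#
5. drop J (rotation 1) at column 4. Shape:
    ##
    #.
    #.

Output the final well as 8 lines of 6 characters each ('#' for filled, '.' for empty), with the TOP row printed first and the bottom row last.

Answer: ..#...
..##..
..####
..###.
...##.
...###
..##.#
..#..#

Derivation:
Drop 1: L rot3 at col 4 lands with bottom-row=0; cleared 0 line(s) (total 0); column heights now [0 0 0 0 3 3], max=3
Drop 2: Z rot3 at col 2 lands with bottom-row=0; cleared 0 line(s) (total 0); column heights now [0 0 2 3 3 3], max=3
Drop 3: S rot3 at col 2 lands with bottom-row=3; cleared 0 line(s) (total 0); column heights now [0 0 6 5 3 3], max=6
Drop 4: S rot3 at col 2 lands with bottom-row=5; cleared 0 line(s) (total 0); column heights now [0 0 8 7 3 3], max=8
Drop 5: J rot1 at col 4 lands with bottom-row=3; cleared 0 line(s) (total 0); column heights now [0 0 8 7 6 6], max=8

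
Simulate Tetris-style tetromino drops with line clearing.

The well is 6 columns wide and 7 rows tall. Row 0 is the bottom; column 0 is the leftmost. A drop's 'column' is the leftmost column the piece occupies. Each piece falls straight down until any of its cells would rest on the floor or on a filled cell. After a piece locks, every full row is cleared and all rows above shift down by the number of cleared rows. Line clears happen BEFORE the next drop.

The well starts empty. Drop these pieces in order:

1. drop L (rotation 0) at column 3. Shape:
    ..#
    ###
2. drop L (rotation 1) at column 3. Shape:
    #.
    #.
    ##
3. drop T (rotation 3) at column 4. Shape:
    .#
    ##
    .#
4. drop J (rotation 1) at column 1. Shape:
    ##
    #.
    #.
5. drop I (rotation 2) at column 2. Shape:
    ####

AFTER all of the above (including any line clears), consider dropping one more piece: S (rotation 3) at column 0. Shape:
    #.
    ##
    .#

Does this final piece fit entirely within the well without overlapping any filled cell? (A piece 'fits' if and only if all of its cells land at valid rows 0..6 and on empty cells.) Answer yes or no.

Drop 1: L rot0 at col 3 lands with bottom-row=0; cleared 0 line(s) (total 0); column heights now [0 0 0 1 1 2], max=2
Drop 2: L rot1 at col 3 lands with bottom-row=1; cleared 0 line(s) (total 0); column heights now [0 0 0 4 2 2], max=4
Drop 3: T rot3 at col 4 lands with bottom-row=2; cleared 0 line(s) (total 0); column heights now [0 0 0 4 4 5], max=5
Drop 4: J rot1 at col 1 lands with bottom-row=0; cleared 0 line(s) (total 0); column heights now [0 3 3 4 4 5], max=5
Drop 5: I rot2 at col 2 lands with bottom-row=5; cleared 0 line(s) (total 0); column heights now [0 3 6 6 6 6], max=6
Test piece S rot3 at col 0 (width 2): heights before test = [0 3 6 6 6 6]; fits = True

Answer: yes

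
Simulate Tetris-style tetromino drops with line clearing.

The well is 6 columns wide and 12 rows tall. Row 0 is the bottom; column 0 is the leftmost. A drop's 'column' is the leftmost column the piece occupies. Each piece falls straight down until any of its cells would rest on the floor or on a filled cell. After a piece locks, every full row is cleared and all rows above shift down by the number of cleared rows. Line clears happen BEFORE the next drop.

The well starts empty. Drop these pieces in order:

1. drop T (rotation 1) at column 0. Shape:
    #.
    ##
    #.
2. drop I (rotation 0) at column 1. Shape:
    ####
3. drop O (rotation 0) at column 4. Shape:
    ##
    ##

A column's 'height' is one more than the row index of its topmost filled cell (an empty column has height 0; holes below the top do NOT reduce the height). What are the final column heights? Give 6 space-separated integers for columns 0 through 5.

Answer: 3 3 3 3 5 5

Derivation:
Drop 1: T rot1 at col 0 lands with bottom-row=0; cleared 0 line(s) (total 0); column heights now [3 2 0 0 0 0], max=3
Drop 2: I rot0 at col 1 lands with bottom-row=2; cleared 0 line(s) (total 0); column heights now [3 3 3 3 3 0], max=3
Drop 3: O rot0 at col 4 lands with bottom-row=3; cleared 0 line(s) (total 0); column heights now [3 3 3 3 5 5], max=5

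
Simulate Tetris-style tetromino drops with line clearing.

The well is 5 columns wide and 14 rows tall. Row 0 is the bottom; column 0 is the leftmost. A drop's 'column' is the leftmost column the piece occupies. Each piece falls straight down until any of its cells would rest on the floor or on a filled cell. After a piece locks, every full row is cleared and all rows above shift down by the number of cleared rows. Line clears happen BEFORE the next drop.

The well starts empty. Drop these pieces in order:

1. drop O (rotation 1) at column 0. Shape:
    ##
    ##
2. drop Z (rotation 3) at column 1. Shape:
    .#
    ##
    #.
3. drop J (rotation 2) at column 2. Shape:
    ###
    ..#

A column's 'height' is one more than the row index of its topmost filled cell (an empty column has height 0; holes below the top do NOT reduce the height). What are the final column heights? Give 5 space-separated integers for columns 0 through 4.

Drop 1: O rot1 at col 0 lands with bottom-row=0; cleared 0 line(s) (total 0); column heights now [2 2 0 0 0], max=2
Drop 2: Z rot3 at col 1 lands with bottom-row=2; cleared 0 line(s) (total 0); column heights now [2 4 5 0 0], max=5
Drop 3: J rot2 at col 2 lands with bottom-row=4; cleared 0 line(s) (total 0); column heights now [2 4 6 6 6], max=6

Answer: 2 4 6 6 6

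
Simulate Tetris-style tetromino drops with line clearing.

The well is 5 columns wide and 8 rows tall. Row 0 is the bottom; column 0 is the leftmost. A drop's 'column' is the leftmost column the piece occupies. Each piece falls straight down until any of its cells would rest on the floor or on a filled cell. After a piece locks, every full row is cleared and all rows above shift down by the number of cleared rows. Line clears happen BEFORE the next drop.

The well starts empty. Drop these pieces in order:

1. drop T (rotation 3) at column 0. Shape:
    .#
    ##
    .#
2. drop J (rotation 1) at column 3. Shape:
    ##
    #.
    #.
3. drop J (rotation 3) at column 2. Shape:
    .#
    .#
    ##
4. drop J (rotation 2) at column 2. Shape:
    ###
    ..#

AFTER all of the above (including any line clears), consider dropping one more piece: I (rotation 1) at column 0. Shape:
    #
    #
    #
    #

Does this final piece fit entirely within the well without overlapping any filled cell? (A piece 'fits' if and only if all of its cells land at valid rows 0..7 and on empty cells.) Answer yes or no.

Answer: yes

Derivation:
Drop 1: T rot3 at col 0 lands with bottom-row=0; cleared 0 line(s) (total 0); column heights now [2 3 0 0 0], max=3
Drop 2: J rot1 at col 3 lands with bottom-row=0; cleared 0 line(s) (total 0); column heights now [2 3 0 3 3], max=3
Drop 3: J rot3 at col 2 lands with bottom-row=3; cleared 0 line(s) (total 0); column heights now [2 3 4 6 3], max=6
Drop 4: J rot2 at col 2 lands with bottom-row=5; cleared 0 line(s) (total 0); column heights now [2 3 7 7 7], max=7
Test piece I rot1 at col 0 (width 1): heights before test = [2 3 7 7 7]; fits = True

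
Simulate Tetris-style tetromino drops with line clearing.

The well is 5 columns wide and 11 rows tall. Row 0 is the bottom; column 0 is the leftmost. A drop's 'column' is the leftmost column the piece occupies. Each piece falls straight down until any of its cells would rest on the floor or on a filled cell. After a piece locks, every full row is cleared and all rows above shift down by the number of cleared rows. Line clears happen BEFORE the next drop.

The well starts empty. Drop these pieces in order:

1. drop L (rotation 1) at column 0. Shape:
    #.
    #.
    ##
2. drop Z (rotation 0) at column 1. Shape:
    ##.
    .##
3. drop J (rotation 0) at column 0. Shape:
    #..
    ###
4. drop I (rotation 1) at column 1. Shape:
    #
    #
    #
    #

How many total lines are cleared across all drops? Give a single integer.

Drop 1: L rot1 at col 0 lands with bottom-row=0; cleared 0 line(s) (total 0); column heights now [3 1 0 0 0], max=3
Drop 2: Z rot0 at col 1 lands with bottom-row=0; cleared 0 line(s) (total 0); column heights now [3 2 2 1 0], max=3
Drop 3: J rot0 at col 0 lands with bottom-row=3; cleared 0 line(s) (total 0); column heights now [5 4 4 1 0], max=5
Drop 4: I rot1 at col 1 lands with bottom-row=4; cleared 0 line(s) (total 0); column heights now [5 8 4 1 0], max=8

Answer: 0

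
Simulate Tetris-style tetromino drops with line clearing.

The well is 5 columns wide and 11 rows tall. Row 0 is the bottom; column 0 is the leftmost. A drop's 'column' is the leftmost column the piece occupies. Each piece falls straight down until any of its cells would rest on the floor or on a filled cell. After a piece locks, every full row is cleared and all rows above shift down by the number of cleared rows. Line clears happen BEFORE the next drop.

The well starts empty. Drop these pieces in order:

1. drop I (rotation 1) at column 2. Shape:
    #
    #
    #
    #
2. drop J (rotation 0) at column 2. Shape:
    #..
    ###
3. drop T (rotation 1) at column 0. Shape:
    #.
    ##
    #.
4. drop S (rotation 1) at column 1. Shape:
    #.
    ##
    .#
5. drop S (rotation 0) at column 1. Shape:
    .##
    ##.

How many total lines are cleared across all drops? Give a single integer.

Drop 1: I rot1 at col 2 lands with bottom-row=0; cleared 0 line(s) (total 0); column heights now [0 0 4 0 0], max=4
Drop 2: J rot0 at col 2 lands with bottom-row=4; cleared 0 line(s) (total 0); column heights now [0 0 6 5 5], max=6
Drop 3: T rot1 at col 0 lands with bottom-row=0; cleared 0 line(s) (total 0); column heights now [3 2 6 5 5], max=6
Drop 4: S rot1 at col 1 lands with bottom-row=6; cleared 0 line(s) (total 0); column heights now [3 9 8 5 5], max=9
Drop 5: S rot0 at col 1 lands with bottom-row=9; cleared 0 line(s) (total 0); column heights now [3 10 11 11 5], max=11

Answer: 0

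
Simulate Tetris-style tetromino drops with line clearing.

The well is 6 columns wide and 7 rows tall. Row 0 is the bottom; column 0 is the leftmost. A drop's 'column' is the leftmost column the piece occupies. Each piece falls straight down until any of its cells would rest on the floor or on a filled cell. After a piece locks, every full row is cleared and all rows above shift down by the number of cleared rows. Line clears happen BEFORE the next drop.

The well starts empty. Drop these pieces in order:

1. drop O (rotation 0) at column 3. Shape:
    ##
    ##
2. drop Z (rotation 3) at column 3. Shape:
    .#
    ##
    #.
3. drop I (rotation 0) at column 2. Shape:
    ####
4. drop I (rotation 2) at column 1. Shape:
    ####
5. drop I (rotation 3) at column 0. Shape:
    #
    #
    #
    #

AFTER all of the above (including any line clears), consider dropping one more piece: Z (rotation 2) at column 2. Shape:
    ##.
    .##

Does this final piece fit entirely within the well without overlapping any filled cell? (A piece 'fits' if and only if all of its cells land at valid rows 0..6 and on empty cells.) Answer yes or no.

Answer: no

Derivation:
Drop 1: O rot0 at col 3 lands with bottom-row=0; cleared 0 line(s) (total 0); column heights now [0 0 0 2 2 0], max=2
Drop 2: Z rot3 at col 3 lands with bottom-row=2; cleared 0 line(s) (total 0); column heights now [0 0 0 4 5 0], max=5
Drop 3: I rot0 at col 2 lands with bottom-row=5; cleared 0 line(s) (total 0); column heights now [0 0 6 6 6 6], max=6
Drop 4: I rot2 at col 1 lands with bottom-row=6; cleared 0 line(s) (total 0); column heights now [0 7 7 7 7 6], max=7
Drop 5: I rot3 at col 0 lands with bottom-row=0; cleared 0 line(s) (total 0); column heights now [4 7 7 7 7 6], max=7
Test piece Z rot2 at col 2 (width 3): heights before test = [4 7 7 7 7 6]; fits = False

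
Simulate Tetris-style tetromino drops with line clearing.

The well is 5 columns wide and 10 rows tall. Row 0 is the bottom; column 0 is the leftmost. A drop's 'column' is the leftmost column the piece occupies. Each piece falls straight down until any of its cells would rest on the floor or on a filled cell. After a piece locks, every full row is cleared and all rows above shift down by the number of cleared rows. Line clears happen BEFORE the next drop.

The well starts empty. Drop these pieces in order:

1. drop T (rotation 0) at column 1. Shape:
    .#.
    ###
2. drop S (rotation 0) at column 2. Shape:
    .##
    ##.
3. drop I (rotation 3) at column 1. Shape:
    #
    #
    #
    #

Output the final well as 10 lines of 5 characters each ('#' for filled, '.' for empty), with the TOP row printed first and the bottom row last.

Drop 1: T rot0 at col 1 lands with bottom-row=0; cleared 0 line(s) (total 0); column heights now [0 1 2 1 0], max=2
Drop 2: S rot0 at col 2 lands with bottom-row=2; cleared 0 line(s) (total 0); column heights now [0 1 3 4 4], max=4
Drop 3: I rot3 at col 1 lands with bottom-row=1; cleared 0 line(s) (total 0); column heights now [0 5 3 4 4], max=5

Answer: .....
.....
.....
.....
.....
.#...
.#.##
.###.
.##..
.###.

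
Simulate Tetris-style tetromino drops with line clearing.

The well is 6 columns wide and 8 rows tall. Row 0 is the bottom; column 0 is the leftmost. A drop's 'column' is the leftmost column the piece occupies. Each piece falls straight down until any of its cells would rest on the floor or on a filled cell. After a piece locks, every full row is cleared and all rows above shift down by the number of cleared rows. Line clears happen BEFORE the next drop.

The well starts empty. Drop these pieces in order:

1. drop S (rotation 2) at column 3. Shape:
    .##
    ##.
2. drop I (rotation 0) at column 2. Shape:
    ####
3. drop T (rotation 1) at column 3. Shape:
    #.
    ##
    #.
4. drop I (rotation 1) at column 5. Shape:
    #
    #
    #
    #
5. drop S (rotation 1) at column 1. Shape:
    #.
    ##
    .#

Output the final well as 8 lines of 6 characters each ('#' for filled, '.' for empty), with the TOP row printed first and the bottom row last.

Drop 1: S rot2 at col 3 lands with bottom-row=0; cleared 0 line(s) (total 0); column heights now [0 0 0 1 2 2], max=2
Drop 2: I rot0 at col 2 lands with bottom-row=2; cleared 0 line(s) (total 0); column heights now [0 0 3 3 3 3], max=3
Drop 3: T rot1 at col 3 lands with bottom-row=3; cleared 0 line(s) (total 0); column heights now [0 0 3 6 5 3], max=6
Drop 4: I rot1 at col 5 lands with bottom-row=3; cleared 0 line(s) (total 0); column heights now [0 0 3 6 5 7], max=7
Drop 5: S rot1 at col 1 lands with bottom-row=3; cleared 0 line(s) (total 0); column heights now [0 6 5 6 5 7], max=7

Answer: ......
.....#
.#.#.#
.#####
..##.#
..####
....##
...##.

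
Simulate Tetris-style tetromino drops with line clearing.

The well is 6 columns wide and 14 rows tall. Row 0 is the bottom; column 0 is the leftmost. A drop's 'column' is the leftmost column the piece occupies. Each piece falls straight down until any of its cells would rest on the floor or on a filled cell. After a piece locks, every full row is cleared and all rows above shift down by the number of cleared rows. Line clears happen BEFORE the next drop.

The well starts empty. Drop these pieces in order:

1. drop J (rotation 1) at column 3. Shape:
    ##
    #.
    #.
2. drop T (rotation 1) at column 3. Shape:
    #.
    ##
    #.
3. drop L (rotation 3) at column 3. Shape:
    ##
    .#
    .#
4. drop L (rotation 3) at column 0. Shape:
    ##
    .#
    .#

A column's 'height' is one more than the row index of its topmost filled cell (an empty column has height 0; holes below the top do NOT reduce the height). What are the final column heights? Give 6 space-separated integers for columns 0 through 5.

Drop 1: J rot1 at col 3 lands with bottom-row=0; cleared 0 line(s) (total 0); column heights now [0 0 0 3 3 0], max=3
Drop 2: T rot1 at col 3 lands with bottom-row=3; cleared 0 line(s) (total 0); column heights now [0 0 0 6 5 0], max=6
Drop 3: L rot3 at col 3 lands with bottom-row=5; cleared 0 line(s) (total 0); column heights now [0 0 0 8 8 0], max=8
Drop 4: L rot3 at col 0 lands with bottom-row=0; cleared 0 line(s) (total 0); column heights now [3 3 0 8 8 0], max=8

Answer: 3 3 0 8 8 0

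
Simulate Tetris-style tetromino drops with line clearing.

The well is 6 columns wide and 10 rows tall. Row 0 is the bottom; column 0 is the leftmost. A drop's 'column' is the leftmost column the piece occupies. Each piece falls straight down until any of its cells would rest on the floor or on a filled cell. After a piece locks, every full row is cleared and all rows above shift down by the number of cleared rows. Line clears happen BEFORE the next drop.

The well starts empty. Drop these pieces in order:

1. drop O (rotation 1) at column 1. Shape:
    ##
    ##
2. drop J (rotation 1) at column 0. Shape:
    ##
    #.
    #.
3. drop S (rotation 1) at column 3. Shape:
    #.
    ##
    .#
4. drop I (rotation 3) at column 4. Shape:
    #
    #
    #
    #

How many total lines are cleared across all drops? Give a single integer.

Answer: 0

Derivation:
Drop 1: O rot1 at col 1 lands with bottom-row=0; cleared 0 line(s) (total 0); column heights now [0 2 2 0 0 0], max=2
Drop 2: J rot1 at col 0 lands with bottom-row=0; cleared 0 line(s) (total 0); column heights now [3 3 2 0 0 0], max=3
Drop 3: S rot1 at col 3 lands with bottom-row=0; cleared 0 line(s) (total 0); column heights now [3 3 2 3 2 0], max=3
Drop 4: I rot3 at col 4 lands with bottom-row=2; cleared 0 line(s) (total 0); column heights now [3 3 2 3 6 0], max=6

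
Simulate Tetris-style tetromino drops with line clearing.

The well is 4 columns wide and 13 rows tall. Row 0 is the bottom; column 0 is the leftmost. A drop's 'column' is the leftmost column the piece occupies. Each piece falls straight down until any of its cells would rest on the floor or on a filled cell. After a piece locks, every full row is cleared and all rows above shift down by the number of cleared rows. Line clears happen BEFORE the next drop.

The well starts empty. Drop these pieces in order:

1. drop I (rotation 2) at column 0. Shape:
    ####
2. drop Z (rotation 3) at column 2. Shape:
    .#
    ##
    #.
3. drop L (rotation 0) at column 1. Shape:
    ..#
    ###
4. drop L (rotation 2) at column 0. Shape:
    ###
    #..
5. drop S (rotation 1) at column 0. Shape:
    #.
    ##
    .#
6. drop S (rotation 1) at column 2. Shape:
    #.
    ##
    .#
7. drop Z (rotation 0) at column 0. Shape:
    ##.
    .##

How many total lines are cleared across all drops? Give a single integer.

Answer: 4

Derivation:
Drop 1: I rot2 at col 0 lands with bottom-row=0; cleared 1 line(s) (total 1); column heights now [0 0 0 0], max=0
Drop 2: Z rot3 at col 2 lands with bottom-row=0; cleared 0 line(s) (total 1); column heights now [0 0 2 3], max=3
Drop 3: L rot0 at col 1 lands with bottom-row=3; cleared 0 line(s) (total 1); column heights now [0 4 4 5], max=5
Drop 4: L rot2 at col 0 lands with bottom-row=3; cleared 2 line(s) (total 3); column heights now [0 0 2 3], max=3
Drop 5: S rot1 at col 0 lands with bottom-row=0; cleared 1 line(s) (total 4); column heights now [2 1 1 2], max=2
Drop 6: S rot1 at col 2 lands with bottom-row=2; cleared 0 line(s) (total 4); column heights now [2 1 5 4], max=5
Drop 7: Z rot0 at col 0 lands with bottom-row=5; cleared 0 line(s) (total 4); column heights now [7 7 6 4], max=7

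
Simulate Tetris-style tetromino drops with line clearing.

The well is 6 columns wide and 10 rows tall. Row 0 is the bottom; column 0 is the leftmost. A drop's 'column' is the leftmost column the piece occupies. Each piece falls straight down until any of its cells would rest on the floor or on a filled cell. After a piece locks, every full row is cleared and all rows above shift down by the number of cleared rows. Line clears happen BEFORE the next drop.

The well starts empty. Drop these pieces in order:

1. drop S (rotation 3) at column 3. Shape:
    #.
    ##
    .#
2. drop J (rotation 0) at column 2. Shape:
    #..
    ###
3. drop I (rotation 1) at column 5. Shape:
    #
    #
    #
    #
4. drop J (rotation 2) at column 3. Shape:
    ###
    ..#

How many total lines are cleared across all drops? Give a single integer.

Answer: 0

Derivation:
Drop 1: S rot3 at col 3 lands with bottom-row=0; cleared 0 line(s) (total 0); column heights now [0 0 0 3 2 0], max=3
Drop 2: J rot0 at col 2 lands with bottom-row=3; cleared 0 line(s) (total 0); column heights now [0 0 5 4 4 0], max=5
Drop 3: I rot1 at col 5 lands with bottom-row=0; cleared 0 line(s) (total 0); column heights now [0 0 5 4 4 4], max=5
Drop 4: J rot2 at col 3 lands with bottom-row=4; cleared 0 line(s) (total 0); column heights now [0 0 5 6 6 6], max=6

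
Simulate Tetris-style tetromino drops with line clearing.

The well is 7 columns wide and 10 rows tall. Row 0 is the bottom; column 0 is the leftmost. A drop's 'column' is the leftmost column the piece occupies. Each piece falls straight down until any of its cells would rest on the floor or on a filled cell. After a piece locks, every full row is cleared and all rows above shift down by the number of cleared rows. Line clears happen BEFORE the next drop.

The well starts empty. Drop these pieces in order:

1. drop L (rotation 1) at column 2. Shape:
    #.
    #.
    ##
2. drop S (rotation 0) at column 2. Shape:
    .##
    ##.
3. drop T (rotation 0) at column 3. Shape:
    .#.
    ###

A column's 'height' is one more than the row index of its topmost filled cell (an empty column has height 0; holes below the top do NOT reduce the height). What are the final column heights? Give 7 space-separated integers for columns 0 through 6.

Answer: 0 0 4 6 7 6 0

Derivation:
Drop 1: L rot1 at col 2 lands with bottom-row=0; cleared 0 line(s) (total 0); column heights now [0 0 3 1 0 0 0], max=3
Drop 2: S rot0 at col 2 lands with bottom-row=3; cleared 0 line(s) (total 0); column heights now [0 0 4 5 5 0 0], max=5
Drop 3: T rot0 at col 3 lands with bottom-row=5; cleared 0 line(s) (total 0); column heights now [0 0 4 6 7 6 0], max=7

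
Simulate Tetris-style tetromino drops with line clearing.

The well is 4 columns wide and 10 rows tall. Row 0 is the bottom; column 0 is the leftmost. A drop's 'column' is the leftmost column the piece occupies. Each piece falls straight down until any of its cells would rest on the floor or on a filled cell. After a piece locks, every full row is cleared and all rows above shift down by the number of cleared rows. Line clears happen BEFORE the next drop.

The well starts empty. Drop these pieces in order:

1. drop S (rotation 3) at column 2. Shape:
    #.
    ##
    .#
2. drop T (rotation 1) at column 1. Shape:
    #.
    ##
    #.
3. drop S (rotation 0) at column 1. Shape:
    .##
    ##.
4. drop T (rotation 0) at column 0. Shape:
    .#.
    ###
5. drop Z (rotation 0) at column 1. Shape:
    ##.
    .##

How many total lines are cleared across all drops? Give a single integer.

Answer: 0

Derivation:
Drop 1: S rot3 at col 2 lands with bottom-row=0; cleared 0 line(s) (total 0); column heights now [0 0 3 2], max=3
Drop 2: T rot1 at col 1 lands with bottom-row=2; cleared 0 line(s) (total 0); column heights now [0 5 4 2], max=5
Drop 3: S rot0 at col 1 lands with bottom-row=5; cleared 0 line(s) (total 0); column heights now [0 6 7 7], max=7
Drop 4: T rot0 at col 0 lands with bottom-row=7; cleared 0 line(s) (total 0); column heights now [8 9 8 7], max=9
Drop 5: Z rot0 at col 1 lands with bottom-row=8; cleared 0 line(s) (total 0); column heights now [8 10 10 9], max=10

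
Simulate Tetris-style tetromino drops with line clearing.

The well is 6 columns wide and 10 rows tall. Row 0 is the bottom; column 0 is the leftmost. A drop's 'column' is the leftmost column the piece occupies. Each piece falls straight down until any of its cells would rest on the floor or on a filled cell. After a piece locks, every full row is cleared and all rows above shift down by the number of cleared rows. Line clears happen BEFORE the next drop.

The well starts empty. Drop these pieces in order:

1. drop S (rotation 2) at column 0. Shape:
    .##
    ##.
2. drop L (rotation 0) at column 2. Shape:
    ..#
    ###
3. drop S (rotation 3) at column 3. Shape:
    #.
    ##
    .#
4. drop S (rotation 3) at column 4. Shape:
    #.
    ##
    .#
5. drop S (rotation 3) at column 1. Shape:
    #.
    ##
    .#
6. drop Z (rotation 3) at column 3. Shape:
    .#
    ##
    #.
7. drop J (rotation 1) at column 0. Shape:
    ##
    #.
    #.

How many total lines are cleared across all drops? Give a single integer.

Drop 1: S rot2 at col 0 lands with bottom-row=0; cleared 0 line(s) (total 0); column heights now [1 2 2 0 0 0], max=2
Drop 2: L rot0 at col 2 lands with bottom-row=2; cleared 0 line(s) (total 0); column heights now [1 2 3 3 4 0], max=4
Drop 3: S rot3 at col 3 lands with bottom-row=4; cleared 0 line(s) (total 0); column heights now [1 2 3 7 6 0], max=7
Drop 4: S rot3 at col 4 lands with bottom-row=5; cleared 0 line(s) (total 0); column heights now [1 2 3 7 8 7], max=8
Drop 5: S rot3 at col 1 lands with bottom-row=3; cleared 0 line(s) (total 0); column heights now [1 6 5 7 8 7], max=8
Drop 6: Z rot3 at col 3 lands with bottom-row=7; cleared 0 line(s) (total 0); column heights now [1 6 5 9 10 7], max=10
Drop 7: J rot1 at col 0 lands with bottom-row=4; cleared 0 line(s) (total 0); column heights now [7 7 5 9 10 7], max=10

Answer: 0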